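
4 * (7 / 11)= 28 / 11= 2.55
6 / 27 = 2 / 9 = 0.22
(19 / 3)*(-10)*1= -190 / 3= -63.33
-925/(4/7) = -6475/4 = -1618.75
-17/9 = -1.89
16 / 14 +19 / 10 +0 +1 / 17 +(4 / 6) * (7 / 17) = 3.38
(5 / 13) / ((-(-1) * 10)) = 1 / 26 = 0.04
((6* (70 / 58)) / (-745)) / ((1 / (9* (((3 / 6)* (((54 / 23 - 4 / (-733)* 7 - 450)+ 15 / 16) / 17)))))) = 1.15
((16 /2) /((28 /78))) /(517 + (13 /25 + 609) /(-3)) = 0.07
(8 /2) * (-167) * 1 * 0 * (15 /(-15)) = 0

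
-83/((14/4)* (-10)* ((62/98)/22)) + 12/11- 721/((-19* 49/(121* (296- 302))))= -108549044/226765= -478.69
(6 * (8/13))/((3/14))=224/13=17.23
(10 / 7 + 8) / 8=33 / 28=1.18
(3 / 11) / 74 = 3 / 814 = 0.00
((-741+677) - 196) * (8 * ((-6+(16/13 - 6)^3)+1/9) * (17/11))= 6150988960/16731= 367640.25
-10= -10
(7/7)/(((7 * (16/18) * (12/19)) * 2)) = 57/448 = 0.13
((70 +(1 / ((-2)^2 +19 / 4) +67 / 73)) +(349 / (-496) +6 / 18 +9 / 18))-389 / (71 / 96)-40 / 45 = -369021304697 / 809791920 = -455.70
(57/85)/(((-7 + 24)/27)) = 1539/1445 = 1.07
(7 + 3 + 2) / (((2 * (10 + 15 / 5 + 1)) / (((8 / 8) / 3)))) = 0.14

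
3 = 3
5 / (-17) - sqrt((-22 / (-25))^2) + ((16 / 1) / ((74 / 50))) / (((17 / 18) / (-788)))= -141858463 / 15725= -9021.21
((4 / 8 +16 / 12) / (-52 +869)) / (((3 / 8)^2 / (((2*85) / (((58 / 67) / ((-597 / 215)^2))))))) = 15877149728 / 657125355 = 24.16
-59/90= -0.66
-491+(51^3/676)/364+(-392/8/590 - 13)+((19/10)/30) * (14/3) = -1643860709831/3266499600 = -503.25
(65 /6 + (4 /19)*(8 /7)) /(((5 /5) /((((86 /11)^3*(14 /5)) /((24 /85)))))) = 11944257103 /227601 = 52478.93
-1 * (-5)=5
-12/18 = -2/3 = -0.67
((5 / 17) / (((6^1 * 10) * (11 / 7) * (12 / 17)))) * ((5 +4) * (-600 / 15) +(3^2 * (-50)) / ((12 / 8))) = -35 / 12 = -2.92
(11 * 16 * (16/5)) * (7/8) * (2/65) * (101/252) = 17776/2925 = 6.08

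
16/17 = 0.94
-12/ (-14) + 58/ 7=64/ 7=9.14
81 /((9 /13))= 117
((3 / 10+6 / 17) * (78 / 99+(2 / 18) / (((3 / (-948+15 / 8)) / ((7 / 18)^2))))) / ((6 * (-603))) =14278559 / 17536590720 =0.00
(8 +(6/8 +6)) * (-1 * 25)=-1475/4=-368.75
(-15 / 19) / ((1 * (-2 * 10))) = 3 / 76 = 0.04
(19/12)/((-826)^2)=19/8187312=0.00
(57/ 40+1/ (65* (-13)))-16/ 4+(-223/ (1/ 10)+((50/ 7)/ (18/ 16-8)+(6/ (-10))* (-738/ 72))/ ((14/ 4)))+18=-8063797569/ 3643640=-2213.12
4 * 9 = 36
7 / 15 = 0.47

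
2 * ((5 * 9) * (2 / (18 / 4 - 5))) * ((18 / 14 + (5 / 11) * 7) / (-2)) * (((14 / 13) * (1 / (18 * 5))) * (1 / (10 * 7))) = 688 / 5005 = 0.14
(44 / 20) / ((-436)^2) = 11 / 950480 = 0.00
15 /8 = 1.88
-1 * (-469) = 469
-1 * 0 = 0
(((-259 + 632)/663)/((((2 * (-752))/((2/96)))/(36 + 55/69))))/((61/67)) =-63452149/201456612864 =-0.00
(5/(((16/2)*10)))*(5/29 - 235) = -3405/232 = -14.68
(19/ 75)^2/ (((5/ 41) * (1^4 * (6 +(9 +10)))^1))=14801/ 703125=0.02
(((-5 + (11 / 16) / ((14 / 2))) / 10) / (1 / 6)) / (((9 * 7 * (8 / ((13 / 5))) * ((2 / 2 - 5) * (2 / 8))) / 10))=2379 / 15680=0.15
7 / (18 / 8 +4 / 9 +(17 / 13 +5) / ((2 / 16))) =3276 / 24877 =0.13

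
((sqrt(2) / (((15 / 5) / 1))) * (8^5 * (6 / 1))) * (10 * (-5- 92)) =-63569920 * sqrt(2) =-89901443.02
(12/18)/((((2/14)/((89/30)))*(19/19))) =623/45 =13.84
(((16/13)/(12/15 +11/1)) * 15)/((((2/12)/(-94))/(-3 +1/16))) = 2592.05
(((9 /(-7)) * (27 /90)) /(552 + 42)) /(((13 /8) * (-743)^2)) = -2 /2763005245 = -0.00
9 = 9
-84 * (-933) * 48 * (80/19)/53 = 300948480/1007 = 298856.48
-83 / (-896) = 83 / 896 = 0.09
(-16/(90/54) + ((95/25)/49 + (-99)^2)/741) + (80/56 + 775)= 141615157/181545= 780.06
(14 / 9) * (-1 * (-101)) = 157.11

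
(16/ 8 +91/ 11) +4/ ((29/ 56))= 5741/ 319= 18.00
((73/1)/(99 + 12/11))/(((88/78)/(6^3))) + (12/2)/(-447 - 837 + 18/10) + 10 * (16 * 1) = 299.63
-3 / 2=-1.50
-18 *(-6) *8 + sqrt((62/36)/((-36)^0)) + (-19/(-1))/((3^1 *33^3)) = sqrt(62)/6 + 93148723/107811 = 865.31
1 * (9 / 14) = 9 / 14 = 0.64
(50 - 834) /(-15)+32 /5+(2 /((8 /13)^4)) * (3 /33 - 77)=-1013.89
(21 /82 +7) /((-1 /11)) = -6545 /82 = -79.82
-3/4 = -0.75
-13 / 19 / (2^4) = -0.04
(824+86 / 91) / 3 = 75070 / 273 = 274.98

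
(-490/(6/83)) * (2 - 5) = 20335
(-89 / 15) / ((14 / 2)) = -89 / 105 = -0.85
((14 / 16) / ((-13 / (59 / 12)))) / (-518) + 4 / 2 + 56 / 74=254651 / 92352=2.76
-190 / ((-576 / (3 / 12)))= 95 / 1152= 0.08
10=10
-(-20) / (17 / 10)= 200 / 17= 11.76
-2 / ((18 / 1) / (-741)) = 247 / 3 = 82.33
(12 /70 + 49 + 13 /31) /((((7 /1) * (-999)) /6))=-107612 /2529135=-0.04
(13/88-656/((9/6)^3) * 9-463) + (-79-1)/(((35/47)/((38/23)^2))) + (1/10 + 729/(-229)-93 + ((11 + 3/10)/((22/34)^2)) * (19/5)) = -2498.96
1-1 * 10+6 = -3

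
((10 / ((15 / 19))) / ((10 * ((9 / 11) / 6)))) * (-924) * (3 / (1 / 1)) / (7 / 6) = -110352 / 5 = -22070.40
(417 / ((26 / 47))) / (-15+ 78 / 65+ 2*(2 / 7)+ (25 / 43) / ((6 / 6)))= -29496495 / 494884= -59.60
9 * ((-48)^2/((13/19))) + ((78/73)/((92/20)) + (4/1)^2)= 661853438/21827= 30322.69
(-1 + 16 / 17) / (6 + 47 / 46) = -46 / 5491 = -0.01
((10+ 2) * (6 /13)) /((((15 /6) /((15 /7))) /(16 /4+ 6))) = 4320 /91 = 47.47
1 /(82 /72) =36 /41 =0.88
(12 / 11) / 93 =4 / 341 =0.01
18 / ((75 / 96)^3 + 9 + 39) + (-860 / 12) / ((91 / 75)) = -1212064913 / 20650357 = -58.69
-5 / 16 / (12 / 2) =-5 / 96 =-0.05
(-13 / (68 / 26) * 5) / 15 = -169 / 102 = -1.66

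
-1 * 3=-3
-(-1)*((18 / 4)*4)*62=1116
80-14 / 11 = 866 / 11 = 78.73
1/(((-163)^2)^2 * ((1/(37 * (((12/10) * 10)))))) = 444/705911761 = 0.00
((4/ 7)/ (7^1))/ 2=2/ 49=0.04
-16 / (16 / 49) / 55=-0.89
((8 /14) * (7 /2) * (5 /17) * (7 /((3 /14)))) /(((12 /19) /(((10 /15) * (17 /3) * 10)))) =93100 /81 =1149.38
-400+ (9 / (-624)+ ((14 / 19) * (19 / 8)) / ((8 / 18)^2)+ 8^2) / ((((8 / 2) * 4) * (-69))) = -367471807 / 918528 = -400.07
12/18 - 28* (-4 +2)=170/3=56.67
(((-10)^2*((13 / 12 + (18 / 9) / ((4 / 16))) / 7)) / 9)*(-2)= -5450 / 189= -28.84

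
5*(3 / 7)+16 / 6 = 101 / 21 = 4.81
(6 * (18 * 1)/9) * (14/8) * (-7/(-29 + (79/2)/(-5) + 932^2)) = -1470/8685871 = -0.00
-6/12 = -1/2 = -0.50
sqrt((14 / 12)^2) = 7 / 6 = 1.17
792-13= 779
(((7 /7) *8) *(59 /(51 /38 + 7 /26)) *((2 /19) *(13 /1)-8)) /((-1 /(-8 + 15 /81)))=-9062872 /597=-15180.69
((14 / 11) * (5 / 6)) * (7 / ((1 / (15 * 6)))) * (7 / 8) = 25725 / 44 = 584.66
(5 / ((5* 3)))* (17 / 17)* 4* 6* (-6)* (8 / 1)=-384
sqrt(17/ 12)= sqrt(51)/ 6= 1.19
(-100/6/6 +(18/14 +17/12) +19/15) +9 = 12841/1260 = 10.19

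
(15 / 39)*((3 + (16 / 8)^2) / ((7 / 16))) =80 / 13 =6.15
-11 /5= -2.20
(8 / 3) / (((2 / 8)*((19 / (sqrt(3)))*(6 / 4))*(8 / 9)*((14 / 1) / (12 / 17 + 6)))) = 24*sqrt(3) / 119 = 0.35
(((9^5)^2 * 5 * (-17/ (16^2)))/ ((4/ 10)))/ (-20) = 296376674085/ 2048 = 144715172.89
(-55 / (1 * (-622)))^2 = 3025 / 386884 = 0.01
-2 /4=-0.50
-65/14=-4.64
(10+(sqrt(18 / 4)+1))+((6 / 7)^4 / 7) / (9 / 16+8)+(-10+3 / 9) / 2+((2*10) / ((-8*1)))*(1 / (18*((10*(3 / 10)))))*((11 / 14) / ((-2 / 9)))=3*sqrt(2) / 2+233548109 / 36840944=8.46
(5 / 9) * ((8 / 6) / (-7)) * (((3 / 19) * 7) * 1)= -20 / 171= -0.12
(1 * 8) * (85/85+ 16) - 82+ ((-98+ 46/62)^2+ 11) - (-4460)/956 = 2188564425/229679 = 9528.80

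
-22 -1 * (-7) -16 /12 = -49 /3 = -16.33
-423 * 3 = -1269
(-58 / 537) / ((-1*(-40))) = -29 / 10740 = -0.00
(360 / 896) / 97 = 0.00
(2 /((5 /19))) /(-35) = -0.22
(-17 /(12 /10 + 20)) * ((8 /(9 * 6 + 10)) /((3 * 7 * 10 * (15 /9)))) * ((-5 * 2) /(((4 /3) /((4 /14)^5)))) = 51 /12470794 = 0.00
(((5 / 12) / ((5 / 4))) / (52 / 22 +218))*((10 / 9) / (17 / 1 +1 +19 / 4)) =55 / 744471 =0.00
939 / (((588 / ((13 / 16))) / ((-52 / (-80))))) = 52897 / 62720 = 0.84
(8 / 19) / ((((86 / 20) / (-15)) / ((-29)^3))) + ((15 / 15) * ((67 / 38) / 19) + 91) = 1114966467 / 31046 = 35913.37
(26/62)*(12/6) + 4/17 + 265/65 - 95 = -615556/6851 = -89.85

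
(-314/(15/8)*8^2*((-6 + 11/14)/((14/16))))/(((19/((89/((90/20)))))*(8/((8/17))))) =8356077568/2136645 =3910.84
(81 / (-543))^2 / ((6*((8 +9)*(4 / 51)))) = 729 / 262088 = 0.00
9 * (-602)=-5418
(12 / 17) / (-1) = -12 / 17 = -0.71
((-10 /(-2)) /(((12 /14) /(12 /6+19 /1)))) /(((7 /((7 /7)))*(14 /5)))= 25 /4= 6.25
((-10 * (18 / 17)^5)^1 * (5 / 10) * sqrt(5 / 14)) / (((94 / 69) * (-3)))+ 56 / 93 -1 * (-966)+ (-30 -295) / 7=54325080 * sqrt(70) / 467132953+ 599033 / 651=921.15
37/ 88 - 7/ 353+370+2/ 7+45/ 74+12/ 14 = 2994173899/ 8045576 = 372.15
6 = 6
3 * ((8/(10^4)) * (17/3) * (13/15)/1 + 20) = 1125221/18750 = 60.01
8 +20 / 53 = 444 / 53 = 8.38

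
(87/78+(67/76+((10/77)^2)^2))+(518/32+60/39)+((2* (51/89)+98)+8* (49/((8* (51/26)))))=90708688269490675/630579749047248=143.85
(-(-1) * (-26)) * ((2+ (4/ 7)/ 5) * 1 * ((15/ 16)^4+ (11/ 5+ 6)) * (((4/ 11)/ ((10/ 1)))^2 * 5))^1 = -1414188581/ 433664000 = -3.26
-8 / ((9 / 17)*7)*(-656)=89216 / 63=1416.13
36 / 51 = 12 / 17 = 0.71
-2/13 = -0.15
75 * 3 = 225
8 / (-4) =-2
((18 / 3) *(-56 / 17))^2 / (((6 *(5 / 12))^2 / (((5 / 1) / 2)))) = 156.26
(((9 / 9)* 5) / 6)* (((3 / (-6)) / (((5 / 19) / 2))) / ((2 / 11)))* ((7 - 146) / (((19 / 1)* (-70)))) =-1529 / 840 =-1.82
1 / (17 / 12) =12 / 17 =0.71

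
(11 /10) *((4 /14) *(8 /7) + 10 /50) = 1419 /2450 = 0.58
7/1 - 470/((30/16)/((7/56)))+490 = 465.67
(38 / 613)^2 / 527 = 1444 / 198030263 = 0.00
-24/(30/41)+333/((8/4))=1337/10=133.70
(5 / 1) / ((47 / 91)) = 455 / 47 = 9.68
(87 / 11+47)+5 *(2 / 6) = 1867 / 33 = 56.58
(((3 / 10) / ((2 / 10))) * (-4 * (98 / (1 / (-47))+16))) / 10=2754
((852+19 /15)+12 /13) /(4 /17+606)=2831639 /2009670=1.41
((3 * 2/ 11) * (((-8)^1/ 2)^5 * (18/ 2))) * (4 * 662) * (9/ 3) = -439271424/ 11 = -39933765.82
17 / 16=1.06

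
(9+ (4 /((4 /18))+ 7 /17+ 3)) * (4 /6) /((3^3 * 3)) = 1034 /4131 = 0.25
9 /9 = 1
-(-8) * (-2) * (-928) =14848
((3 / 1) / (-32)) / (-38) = 3 / 1216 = 0.00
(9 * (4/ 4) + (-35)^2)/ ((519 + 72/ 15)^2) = 30850/ 6859161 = 0.00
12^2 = 144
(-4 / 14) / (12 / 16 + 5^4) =-0.00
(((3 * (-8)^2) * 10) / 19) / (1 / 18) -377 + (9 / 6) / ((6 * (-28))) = 3068445 / 2128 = 1441.94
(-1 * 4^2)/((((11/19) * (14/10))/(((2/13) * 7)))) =-3040/143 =-21.26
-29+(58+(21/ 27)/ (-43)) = 11216/ 387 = 28.98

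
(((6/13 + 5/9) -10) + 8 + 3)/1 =236/117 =2.02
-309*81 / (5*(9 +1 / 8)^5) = -820150272 / 10365357965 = -0.08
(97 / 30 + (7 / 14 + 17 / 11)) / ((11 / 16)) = 13936 / 1815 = 7.68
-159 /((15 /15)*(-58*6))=53 /116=0.46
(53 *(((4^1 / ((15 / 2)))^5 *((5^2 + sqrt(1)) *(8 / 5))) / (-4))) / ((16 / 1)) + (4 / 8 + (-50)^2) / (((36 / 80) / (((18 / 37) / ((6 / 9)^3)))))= 2562985525813 / 280968750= 9121.96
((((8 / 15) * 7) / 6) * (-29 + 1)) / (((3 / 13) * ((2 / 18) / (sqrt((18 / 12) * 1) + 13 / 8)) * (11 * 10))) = -8281 / 825 - 2548 * sqrt(6) / 825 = -17.60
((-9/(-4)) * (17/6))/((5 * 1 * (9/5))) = 0.71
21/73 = 0.29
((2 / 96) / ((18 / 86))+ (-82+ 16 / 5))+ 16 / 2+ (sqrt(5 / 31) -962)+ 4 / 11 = -24528323 / 23760+ sqrt(155) / 31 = -1031.94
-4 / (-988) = 1 / 247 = 0.00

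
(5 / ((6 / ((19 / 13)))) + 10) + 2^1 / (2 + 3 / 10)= 21685 / 1794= 12.09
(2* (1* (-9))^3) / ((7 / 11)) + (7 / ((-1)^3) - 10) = -16157 / 7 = -2308.14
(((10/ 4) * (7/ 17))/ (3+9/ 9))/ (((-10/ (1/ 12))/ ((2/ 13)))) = -7/ 21216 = -0.00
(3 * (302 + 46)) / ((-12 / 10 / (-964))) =838680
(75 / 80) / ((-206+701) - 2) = 15 / 7888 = 0.00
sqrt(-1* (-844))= 2* sqrt(211)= 29.05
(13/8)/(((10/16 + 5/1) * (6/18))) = 13/15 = 0.87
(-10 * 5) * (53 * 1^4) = -2650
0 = 0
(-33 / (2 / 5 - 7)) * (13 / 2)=65 / 2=32.50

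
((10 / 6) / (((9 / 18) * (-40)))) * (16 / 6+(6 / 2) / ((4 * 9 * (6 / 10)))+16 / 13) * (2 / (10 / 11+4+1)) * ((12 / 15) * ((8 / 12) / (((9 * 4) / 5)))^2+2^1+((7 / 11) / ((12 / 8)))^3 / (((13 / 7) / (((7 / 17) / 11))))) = -1789790609719 / 7827774627816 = -0.23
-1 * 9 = -9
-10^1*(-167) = 1670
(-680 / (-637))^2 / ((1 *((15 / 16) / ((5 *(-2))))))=-14796800 / 1217307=-12.16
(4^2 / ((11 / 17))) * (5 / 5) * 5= 1360 / 11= 123.64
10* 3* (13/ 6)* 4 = 260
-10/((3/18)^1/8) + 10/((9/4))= -4280/9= -475.56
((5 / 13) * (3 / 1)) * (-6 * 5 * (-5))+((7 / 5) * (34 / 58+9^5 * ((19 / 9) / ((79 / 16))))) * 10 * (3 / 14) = 2261036391 / 29783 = 75917.01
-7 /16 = -0.44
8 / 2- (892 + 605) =-1493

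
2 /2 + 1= 2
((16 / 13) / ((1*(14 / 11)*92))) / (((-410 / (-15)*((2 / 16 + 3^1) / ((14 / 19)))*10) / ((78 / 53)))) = 0.00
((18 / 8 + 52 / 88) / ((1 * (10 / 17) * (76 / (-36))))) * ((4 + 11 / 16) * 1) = -286875 / 26752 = -10.72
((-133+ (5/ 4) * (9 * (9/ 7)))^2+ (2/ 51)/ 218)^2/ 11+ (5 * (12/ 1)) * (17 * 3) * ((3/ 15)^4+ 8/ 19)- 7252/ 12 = 8906409402078994111955063/ 496228578820128000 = 17948199.24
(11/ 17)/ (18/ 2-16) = -11/ 119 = -0.09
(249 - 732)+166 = -317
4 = 4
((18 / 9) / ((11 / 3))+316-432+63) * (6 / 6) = -577 / 11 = -52.45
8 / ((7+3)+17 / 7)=56 / 87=0.64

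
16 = 16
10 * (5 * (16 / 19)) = 800 / 19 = 42.11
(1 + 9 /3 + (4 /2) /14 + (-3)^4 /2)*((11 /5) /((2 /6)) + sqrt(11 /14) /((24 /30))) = 3125*sqrt(154) /784 + 4125 /14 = 344.11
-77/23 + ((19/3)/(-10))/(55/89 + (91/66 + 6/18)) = -5697318/1574005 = -3.62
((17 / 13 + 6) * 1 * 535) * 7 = 355775 / 13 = 27367.31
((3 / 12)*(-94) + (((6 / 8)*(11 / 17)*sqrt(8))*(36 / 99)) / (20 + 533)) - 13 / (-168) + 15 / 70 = -557 / 24 + 6*sqrt(2) / 9401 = -23.21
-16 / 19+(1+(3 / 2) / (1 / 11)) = 633 / 38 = 16.66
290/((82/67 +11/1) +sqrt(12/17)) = 90174630/3783023- 2603620 * sqrt(51)/11349069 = 22.20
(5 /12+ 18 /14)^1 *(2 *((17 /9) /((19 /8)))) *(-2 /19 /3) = -19448 /204687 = -0.10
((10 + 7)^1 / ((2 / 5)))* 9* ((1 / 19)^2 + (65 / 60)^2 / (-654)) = 2819195 / 7555008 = 0.37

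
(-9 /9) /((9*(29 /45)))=-5 /29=-0.17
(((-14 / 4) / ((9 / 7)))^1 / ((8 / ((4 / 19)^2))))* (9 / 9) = -49 / 3249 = -0.02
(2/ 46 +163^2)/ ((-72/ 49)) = -1247638/ 69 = -18081.71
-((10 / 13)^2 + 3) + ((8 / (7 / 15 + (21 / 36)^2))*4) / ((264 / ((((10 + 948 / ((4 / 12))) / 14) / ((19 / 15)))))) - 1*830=-116273125431 / 143650507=-809.42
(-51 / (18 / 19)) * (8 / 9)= -1292 / 27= -47.85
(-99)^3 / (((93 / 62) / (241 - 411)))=109967220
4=4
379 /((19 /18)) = 6822 /19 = 359.05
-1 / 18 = -0.06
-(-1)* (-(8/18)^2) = -16/81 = -0.20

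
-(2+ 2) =-4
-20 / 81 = -0.25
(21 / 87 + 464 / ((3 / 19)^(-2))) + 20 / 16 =546869 / 41876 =13.06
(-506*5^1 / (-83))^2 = 6400900 / 6889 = 929.15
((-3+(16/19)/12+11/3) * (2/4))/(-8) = -7/152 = -0.05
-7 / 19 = -0.37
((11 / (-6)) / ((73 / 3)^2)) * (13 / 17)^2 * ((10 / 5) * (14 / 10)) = -0.01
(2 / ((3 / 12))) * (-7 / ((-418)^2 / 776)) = -10864 / 43681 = -0.25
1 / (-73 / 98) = -98 / 73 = -1.34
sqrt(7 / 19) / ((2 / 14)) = 7 * sqrt(133) / 19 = 4.25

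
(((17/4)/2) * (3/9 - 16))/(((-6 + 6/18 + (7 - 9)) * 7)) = 799/1288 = 0.62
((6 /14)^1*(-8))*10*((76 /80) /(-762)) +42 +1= 38265 /889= 43.04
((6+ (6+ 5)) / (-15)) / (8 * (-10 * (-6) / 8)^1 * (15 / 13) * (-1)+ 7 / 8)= 1768 / 106635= 0.02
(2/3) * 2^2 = 8/3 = 2.67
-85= -85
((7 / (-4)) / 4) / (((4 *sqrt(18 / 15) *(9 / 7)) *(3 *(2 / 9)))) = -49 *sqrt(30) / 2304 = -0.12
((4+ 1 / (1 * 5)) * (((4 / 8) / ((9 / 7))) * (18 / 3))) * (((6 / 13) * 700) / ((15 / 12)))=32928 / 13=2532.92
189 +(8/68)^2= 54625/289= 189.01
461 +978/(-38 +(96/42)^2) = 346222/803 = 431.16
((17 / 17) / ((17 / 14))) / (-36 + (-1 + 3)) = -7 / 289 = -0.02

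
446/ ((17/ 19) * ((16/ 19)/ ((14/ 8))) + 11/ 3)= 3381126/ 31061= 108.85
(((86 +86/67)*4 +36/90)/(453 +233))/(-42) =-58547/4826010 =-0.01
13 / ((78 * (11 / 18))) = 0.27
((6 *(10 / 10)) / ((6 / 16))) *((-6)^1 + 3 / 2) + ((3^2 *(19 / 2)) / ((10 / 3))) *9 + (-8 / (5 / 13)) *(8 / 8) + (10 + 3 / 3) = 2981 / 20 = 149.05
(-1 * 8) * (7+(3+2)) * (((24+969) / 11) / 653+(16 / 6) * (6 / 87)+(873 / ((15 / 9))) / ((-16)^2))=-227.35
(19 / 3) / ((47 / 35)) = 665 / 141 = 4.72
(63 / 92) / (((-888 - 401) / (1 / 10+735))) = -463113 / 1185880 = -0.39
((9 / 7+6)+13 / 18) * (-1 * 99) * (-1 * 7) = 11099 / 2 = 5549.50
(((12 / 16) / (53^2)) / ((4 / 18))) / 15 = 9 / 112360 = 0.00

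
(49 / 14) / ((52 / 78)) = 21 / 4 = 5.25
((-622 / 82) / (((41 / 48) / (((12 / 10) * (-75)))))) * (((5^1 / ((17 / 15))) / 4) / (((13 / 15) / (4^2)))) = 6045840000 / 371501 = 16274.09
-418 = -418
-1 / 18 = -0.06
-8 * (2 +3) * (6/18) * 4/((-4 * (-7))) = -40/21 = -1.90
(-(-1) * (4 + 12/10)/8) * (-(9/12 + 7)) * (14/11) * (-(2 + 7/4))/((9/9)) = 8463/352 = 24.04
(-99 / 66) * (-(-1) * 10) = -15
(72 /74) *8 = 288 /37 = 7.78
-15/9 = -1.67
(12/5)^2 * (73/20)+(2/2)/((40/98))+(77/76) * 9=77407/2375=32.59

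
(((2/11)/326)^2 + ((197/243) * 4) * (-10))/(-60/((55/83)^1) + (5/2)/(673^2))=22948109661159466/64075736037972681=0.36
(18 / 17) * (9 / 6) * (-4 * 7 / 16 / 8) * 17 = -189 / 32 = -5.91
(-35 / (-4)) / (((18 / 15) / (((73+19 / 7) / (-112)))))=-6625 / 1344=-4.93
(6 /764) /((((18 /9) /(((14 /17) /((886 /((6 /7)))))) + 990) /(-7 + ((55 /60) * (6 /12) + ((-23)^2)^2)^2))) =45107275273993 /256728448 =175700.34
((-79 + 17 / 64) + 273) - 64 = 8337 / 64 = 130.27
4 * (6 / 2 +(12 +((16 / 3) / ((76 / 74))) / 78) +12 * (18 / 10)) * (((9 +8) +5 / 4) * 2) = 5353.32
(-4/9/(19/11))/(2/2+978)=-4/15219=-0.00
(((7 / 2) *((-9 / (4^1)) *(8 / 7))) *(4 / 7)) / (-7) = 36 / 49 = 0.73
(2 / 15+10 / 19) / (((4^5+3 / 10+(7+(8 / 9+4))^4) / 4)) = 3289248 / 26182006327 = 0.00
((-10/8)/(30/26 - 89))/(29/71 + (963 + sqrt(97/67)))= 0.00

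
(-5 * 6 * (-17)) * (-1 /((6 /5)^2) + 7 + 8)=43775 /6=7295.83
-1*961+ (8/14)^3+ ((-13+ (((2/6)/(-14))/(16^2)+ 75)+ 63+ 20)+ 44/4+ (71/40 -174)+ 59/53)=-136253537017/139614720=-975.93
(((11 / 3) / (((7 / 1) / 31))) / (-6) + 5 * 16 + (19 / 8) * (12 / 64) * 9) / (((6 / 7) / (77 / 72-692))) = -32614879405 / 497664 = -65535.94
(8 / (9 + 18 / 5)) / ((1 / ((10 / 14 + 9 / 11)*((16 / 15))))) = 15104 / 14553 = 1.04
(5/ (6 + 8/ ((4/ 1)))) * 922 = 2305/ 4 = 576.25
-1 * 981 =-981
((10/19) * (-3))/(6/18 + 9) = -45/266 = -0.17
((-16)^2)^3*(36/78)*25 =2516582400/13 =193583261.54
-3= -3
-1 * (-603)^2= -363609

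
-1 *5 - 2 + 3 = -4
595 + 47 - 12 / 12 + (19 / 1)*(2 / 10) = 3224 / 5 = 644.80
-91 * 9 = -819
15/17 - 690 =-11715/17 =-689.12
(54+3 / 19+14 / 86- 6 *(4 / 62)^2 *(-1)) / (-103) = -42668788 / 80869111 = -0.53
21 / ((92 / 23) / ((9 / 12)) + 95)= 0.21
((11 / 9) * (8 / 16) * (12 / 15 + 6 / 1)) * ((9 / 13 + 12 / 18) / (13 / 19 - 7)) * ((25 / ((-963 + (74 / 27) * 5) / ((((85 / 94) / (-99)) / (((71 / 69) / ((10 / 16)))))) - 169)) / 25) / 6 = -73628819 / 84456362560752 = -0.00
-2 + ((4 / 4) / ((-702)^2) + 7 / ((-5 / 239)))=-829389127 / 2464020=-336.60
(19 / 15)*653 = 12407 / 15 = 827.13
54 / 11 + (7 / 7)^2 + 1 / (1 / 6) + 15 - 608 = -6392 / 11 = -581.09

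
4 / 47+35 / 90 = 401 / 846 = 0.47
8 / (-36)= -2 / 9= -0.22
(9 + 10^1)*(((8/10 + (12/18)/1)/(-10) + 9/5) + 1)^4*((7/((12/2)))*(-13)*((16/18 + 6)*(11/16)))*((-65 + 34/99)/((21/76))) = 1460401871689810283/92264062500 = 15828501.72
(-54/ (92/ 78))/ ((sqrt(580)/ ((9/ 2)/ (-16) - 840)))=28314117 * sqrt(145)/ 213440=1597.39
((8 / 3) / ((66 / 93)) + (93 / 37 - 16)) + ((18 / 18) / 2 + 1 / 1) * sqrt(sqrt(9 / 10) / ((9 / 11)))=-11879 / 1221 + 10^(3 / 4) * sqrt(33) / 20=-8.11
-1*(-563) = 563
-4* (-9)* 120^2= 518400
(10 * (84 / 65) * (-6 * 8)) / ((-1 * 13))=8064 / 169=47.72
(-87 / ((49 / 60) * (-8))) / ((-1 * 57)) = -435 / 1862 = -0.23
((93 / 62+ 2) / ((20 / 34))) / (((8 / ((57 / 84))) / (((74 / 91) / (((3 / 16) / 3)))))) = 11951 / 1820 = 6.57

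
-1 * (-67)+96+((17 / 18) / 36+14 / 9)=106649 / 648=164.58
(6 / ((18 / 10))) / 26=5 / 39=0.13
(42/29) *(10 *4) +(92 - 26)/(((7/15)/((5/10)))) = 26115/203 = 128.65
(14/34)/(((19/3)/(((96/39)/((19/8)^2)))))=0.03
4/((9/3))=4/3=1.33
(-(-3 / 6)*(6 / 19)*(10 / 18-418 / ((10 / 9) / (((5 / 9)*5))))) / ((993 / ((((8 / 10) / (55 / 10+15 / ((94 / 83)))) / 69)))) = -0.00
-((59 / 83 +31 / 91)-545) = 4108443 / 7553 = 543.95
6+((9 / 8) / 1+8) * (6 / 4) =315 / 16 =19.69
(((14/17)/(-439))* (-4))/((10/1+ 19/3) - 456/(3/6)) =-168/20053081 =-0.00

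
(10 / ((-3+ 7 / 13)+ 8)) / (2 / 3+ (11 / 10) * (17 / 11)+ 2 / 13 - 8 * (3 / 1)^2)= -4225 / 162582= -0.03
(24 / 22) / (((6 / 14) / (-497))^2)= 48413764 / 33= 1467083.76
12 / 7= 1.71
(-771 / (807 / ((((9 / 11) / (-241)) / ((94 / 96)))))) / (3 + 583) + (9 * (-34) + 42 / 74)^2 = 93288.97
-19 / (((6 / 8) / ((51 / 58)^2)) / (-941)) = 15501093 / 841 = 18431.74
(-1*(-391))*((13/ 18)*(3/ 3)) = 5083/ 18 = 282.39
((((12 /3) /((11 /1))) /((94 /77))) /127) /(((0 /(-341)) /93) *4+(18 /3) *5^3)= 7 /2238375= 0.00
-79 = -79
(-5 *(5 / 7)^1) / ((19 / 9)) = -225 / 133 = -1.69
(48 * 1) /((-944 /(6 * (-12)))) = 216 /59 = 3.66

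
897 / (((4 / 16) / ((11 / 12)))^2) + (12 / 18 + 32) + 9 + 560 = 37984 / 3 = 12661.33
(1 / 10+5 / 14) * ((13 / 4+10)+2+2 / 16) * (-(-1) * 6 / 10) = 738 / 175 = 4.22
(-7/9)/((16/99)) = -77/16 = -4.81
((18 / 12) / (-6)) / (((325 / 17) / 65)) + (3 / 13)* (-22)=-1541 / 260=-5.93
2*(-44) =-88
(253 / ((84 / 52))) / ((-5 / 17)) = -55913 / 105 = -532.50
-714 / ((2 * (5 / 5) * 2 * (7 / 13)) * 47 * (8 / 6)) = -1989 / 376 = -5.29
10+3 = 13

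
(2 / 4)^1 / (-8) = -0.06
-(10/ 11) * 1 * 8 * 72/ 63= -640/ 77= -8.31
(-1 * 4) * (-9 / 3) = 12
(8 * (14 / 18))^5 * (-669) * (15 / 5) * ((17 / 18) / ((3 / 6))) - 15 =-2087825048551 / 59049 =-35357500.53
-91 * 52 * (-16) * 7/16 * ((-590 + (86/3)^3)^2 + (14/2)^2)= 17473309468942.43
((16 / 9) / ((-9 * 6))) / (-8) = 1 / 243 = 0.00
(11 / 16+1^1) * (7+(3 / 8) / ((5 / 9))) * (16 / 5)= 8289 / 200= 41.44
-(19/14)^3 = -6859/2744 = -2.50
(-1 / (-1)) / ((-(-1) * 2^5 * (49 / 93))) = 93 / 1568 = 0.06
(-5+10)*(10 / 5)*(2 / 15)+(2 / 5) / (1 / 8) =68 / 15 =4.53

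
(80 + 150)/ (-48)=-115/ 24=-4.79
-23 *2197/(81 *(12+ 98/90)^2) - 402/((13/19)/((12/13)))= -32010884651/58629649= -545.98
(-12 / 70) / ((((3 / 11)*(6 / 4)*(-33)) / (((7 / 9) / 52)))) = 1 / 5265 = 0.00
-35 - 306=-341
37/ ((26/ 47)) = 1739/ 26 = 66.88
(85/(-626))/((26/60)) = -1275/4069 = -0.31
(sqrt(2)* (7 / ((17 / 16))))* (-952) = -6272* sqrt(2) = -8869.95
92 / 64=23 / 16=1.44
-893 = -893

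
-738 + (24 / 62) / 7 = -160134 / 217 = -737.94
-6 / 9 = -2 / 3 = -0.67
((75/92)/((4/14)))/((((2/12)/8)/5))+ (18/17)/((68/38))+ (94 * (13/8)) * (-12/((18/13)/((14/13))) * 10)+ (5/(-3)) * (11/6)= -1624116431/119646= -13574.35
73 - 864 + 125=-666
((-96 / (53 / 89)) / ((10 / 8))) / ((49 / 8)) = -273408 / 12985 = -21.06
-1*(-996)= 996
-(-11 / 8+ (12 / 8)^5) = -199 / 32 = -6.22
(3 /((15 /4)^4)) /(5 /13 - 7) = -1664 /725625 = -0.00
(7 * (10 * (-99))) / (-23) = 301.30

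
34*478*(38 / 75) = 617576 / 75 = 8234.35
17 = 17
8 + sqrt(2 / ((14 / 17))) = sqrt(119) / 7 + 8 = 9.56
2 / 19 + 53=1009 / 19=53.11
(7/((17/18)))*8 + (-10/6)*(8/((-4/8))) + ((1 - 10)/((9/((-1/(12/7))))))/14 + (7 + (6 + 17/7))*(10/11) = 3142493/31416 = 100.03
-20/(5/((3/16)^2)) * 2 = -0.28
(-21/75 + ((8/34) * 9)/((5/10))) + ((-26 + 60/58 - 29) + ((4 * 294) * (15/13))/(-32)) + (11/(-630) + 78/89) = -329005749949/3593526300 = -91.56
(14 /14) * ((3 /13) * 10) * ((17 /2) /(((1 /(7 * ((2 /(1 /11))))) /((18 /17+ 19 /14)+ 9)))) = 34485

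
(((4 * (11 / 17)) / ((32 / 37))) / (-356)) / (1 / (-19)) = 7733 / 48416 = 0.16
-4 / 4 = -1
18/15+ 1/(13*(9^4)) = 511763/426465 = 1.20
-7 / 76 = -0.09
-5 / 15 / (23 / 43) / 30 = -43 / 2070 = -0.02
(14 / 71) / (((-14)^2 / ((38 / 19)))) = 0.00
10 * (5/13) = 50/13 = 3.85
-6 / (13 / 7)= -42 / 13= -3.23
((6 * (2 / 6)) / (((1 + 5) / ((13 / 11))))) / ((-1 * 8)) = -13 / 264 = -0.05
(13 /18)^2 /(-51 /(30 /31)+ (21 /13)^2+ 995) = 142805 /258697314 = 0.00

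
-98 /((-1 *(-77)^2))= 0.02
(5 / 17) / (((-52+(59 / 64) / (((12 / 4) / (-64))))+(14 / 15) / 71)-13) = -1775 / 510884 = -0.00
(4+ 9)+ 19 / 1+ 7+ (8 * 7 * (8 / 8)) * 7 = 431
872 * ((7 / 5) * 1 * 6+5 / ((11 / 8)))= 577264 / 55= 10495.71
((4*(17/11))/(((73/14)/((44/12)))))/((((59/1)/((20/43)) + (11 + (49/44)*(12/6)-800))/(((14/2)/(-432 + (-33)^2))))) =-1466080/20889365589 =-0.00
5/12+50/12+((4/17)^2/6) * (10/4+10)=16295/3468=4.70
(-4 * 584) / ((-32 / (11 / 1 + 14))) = 1825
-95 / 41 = -2.32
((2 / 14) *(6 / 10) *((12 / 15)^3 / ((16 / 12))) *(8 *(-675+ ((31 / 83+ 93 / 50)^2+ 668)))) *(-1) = 9977224032 / 18837109375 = 0.53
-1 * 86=-86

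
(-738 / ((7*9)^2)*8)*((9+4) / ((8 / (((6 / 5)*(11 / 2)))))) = -11726 / 735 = -15.95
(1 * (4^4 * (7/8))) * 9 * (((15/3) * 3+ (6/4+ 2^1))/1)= 37296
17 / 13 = 1.31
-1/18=-0.06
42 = 42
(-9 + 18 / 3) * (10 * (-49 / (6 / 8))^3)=75295360 / 9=8366151.11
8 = 8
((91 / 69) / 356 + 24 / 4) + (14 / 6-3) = 131099 / 24564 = 5.34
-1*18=-18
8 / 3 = 2.67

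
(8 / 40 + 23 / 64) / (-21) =-179 / 6720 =-0.03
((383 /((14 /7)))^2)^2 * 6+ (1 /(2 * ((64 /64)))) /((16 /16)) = 64552988167 /8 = 8069123520.88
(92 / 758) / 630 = 23 / 119385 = 0.00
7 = 7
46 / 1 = 46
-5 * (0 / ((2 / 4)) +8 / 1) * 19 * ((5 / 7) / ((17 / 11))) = -41800 / 119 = -351.26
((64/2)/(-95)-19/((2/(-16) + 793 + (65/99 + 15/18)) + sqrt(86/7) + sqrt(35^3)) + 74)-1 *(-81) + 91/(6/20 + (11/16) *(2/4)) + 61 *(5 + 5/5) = 11 *(466408008 *sqrt(602) + 114269961960 *sqrt(35) + 2593393349981)/(9785 *(792 *sqrt(602) + 194040 *sqrt(35) + 4403959)) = 662.00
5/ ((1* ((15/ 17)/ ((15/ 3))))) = 85/ 3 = 28.33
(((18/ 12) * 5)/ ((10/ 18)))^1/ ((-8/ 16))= -27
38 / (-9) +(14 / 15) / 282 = -8923 / 2115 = -4.22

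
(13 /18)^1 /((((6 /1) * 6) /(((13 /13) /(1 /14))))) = 91 /324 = 0.28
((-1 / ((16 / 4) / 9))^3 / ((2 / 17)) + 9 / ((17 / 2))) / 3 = -69459 / 2176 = -31.92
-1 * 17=-17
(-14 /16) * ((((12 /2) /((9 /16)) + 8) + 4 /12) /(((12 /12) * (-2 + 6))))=-133 /32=-4.16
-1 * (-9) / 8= 9 / 8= 1.12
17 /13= 1.31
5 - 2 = 3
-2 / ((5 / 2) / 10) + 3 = -5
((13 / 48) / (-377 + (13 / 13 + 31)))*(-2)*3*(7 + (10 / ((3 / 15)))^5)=1354166697 / 920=1471920.32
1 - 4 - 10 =-13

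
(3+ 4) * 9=63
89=89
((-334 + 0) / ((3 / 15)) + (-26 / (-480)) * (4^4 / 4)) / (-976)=1.71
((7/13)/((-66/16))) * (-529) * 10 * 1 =296240/429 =690.54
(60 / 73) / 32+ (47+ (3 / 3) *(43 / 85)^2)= 199499991 / 4219400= 47.28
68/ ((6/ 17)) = 192.67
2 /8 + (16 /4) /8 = 3 /4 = 0.75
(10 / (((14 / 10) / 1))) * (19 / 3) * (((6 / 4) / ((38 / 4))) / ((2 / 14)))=50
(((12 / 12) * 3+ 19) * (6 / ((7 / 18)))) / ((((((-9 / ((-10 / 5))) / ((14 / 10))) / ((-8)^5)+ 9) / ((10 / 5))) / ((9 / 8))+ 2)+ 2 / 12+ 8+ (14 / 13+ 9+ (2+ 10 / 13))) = 1518206976 / 120823613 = 12.57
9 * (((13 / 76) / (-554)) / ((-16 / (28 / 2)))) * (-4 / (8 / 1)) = -819 / 673664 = -0.00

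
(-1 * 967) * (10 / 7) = -9670 / 7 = -1381.43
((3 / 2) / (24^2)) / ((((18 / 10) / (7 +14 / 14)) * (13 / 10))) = 25 / 2808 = 0.01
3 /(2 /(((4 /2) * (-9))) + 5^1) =27 /44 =0.61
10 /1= 10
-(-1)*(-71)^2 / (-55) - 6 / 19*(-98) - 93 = -160624 / 1045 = -153.71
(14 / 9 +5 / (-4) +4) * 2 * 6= 155 / 3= 51.67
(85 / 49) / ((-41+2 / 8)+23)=-340 / 3479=-0.10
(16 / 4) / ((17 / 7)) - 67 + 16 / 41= -45279 / 697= -64.96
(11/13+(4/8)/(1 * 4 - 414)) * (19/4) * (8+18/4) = 855665/17056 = 50.17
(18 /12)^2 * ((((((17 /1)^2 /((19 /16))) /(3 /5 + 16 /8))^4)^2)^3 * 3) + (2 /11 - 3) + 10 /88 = 161608561021088988785855209728005787467699359788150112736753987357736970699842245774375493199183856130386761 /116998300883506102848425015209614446852758817108490170277164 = 1381289811909326974508277000000000000000000000000.00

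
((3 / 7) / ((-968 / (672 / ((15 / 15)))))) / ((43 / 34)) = -1224 / 5203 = -0.24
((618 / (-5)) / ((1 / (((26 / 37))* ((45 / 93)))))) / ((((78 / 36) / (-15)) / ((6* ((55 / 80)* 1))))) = 1376595 / 1147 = 1200.17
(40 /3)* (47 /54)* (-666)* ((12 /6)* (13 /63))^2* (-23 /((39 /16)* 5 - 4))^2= -6367983165440 /613008081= -10388.09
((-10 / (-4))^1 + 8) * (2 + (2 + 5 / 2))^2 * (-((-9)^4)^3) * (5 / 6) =-1670570708285115 / 16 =-104410669267819.69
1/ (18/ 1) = 1/ 18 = 0.06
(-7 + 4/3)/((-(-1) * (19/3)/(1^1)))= -17/19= -0.89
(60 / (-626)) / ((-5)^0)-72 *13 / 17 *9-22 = -2754284 / 5321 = -517.63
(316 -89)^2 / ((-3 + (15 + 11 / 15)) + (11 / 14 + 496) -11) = 10821090 / 104689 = 103.36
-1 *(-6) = 6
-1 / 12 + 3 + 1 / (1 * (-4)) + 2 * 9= 62 / 3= 20.67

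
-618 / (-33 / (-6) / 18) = -22248 / 11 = -2022.55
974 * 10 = 9740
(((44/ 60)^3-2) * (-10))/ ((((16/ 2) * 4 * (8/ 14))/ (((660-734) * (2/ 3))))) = -1403521/ 32400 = -43.32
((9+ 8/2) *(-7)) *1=-91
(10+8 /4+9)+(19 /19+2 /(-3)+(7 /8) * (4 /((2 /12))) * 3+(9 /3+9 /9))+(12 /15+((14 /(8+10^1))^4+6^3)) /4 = 18715229 /131220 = 142.62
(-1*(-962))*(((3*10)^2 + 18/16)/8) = 3467529/32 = 108360.28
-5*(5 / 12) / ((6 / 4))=-25 / 18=-1.39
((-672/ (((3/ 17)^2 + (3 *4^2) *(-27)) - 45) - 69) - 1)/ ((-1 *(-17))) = -2244466/ 549015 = -4.09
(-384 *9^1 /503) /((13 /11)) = -38016 /6539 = -5.81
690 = 690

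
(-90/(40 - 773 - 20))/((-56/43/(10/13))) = -3225/45682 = -0.07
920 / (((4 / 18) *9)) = 460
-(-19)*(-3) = -57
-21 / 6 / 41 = -7 / 82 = -0.09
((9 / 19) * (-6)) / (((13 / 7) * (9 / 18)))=-756 / 247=-3.06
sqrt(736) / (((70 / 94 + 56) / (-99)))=-47.33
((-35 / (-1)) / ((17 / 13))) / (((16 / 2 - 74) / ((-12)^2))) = -10920 / 187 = -58.40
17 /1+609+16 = 642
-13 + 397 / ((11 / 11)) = 384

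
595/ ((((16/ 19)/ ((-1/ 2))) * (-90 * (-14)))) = -323/ 1152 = -0.28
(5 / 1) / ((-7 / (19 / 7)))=-95 / 49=-1.94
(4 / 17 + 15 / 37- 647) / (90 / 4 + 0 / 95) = -54208 / 1887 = -28.73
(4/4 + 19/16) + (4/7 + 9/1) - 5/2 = 1037/112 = 9.26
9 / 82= 0.11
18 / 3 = 6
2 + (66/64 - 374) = -11871/32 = -370.97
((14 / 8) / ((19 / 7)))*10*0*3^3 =0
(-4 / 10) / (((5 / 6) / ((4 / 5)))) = -48 / 125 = -0.38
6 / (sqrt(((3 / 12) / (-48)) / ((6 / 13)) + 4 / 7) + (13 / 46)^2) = -1081394496 / 1249647053 + 40297104 * sqrt(63238) / 1249647053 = 7.24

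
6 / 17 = 0.35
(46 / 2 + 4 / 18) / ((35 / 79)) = 16511 / 315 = 52.42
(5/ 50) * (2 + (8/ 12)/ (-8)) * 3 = 23/ 40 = 0.58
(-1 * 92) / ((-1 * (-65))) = -92 / 65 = -1.42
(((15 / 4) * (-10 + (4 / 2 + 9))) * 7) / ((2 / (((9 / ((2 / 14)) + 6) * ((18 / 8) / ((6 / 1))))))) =21735 / 64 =339.61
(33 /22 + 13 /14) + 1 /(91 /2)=223 /91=2.45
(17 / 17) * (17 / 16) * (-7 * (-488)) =7259 / 2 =3629.50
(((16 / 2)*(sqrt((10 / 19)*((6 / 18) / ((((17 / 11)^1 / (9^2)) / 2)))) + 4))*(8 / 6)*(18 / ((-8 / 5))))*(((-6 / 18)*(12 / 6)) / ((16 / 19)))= 380 + 30*sqrt(53295) / 17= 787.39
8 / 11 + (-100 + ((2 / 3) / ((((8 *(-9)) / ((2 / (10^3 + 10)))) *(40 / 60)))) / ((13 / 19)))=-516166769 / 5199480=-99.27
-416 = -416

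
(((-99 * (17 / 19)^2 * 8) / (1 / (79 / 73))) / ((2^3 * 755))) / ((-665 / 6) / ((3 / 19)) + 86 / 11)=447533262 / 2734517332055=0.00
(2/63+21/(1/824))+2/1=1090280/63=17306.03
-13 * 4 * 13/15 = -676/15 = -45.07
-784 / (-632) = 98 / 79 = 1.24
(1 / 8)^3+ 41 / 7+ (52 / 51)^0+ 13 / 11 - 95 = -3428275 / 39424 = -86.96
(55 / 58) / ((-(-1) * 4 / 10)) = 2.37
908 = 908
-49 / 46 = -1.07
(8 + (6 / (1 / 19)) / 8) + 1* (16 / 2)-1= 117 / 4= 29.25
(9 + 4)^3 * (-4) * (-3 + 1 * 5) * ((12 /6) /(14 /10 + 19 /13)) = -1142440 /93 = -12284.30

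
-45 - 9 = -54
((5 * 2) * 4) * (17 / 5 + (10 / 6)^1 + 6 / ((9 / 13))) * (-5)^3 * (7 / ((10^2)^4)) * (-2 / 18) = 721 / 1350000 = 0.00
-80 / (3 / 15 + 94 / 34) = -1700 / 63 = -26.98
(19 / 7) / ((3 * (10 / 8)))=0.72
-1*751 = -751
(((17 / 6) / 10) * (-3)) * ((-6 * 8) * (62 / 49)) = 12648 / 245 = 51.62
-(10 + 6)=-16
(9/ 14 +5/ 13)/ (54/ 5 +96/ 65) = 935/ 11172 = 0.08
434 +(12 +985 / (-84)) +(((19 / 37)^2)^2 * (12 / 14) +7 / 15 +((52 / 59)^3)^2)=435.27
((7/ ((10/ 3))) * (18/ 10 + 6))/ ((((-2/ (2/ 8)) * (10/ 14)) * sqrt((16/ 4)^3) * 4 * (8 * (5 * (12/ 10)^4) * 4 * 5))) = -0.00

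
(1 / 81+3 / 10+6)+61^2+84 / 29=3730.21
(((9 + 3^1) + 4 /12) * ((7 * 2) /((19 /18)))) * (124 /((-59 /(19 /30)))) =-64232 /295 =-217.74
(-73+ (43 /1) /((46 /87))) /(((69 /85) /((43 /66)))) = 1399865 /209484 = 6.68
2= 2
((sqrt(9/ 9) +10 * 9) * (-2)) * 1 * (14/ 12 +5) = -3367/ 3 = -1122.33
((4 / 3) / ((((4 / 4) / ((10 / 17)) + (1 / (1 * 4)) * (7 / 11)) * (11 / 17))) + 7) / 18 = 9949 / 22086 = 0.45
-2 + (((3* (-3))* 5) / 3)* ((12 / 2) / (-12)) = 11 / 2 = 5.50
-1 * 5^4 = -625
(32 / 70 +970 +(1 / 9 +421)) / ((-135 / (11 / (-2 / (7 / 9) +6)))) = -602723 / 18225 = -33.07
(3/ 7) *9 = 27/ 7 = 3.86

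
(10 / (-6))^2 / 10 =5 / 18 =0.28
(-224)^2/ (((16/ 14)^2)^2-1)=120472576/ 1695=71075.27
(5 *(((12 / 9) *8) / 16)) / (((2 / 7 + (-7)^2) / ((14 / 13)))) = 196 / 2691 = 0.07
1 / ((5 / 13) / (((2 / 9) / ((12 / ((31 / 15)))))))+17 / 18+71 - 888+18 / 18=-1650286 / 2025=-814.96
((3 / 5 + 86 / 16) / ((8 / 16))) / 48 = 239 / 960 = 0.25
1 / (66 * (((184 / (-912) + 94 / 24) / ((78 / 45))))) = 988 / 139755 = 0.01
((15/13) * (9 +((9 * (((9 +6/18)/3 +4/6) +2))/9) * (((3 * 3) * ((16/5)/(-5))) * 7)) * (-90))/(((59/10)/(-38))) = -114891480/767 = -149793.32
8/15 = 0.53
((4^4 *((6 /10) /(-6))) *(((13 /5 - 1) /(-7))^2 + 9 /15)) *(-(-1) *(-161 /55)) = 2352256 /48125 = 48.88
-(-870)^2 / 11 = -756900 / 11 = -68809.09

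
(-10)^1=-10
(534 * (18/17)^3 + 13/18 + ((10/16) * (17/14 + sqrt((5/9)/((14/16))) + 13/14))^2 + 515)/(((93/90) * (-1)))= -266155244015/238811104 - 1875 * sqrt(70)/12152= -1115.79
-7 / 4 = -1.75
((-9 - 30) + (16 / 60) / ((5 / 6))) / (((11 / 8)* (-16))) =1.76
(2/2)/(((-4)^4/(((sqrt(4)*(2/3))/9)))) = 1/1728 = 0.00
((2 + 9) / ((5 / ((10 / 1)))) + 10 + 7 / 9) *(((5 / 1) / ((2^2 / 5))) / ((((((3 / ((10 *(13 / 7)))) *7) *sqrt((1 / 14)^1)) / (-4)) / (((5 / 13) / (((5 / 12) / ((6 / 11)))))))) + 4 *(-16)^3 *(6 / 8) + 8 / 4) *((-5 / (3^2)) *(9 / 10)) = 295000 *sqrt(14) / 1617 + 1812185 / 9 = 202036.50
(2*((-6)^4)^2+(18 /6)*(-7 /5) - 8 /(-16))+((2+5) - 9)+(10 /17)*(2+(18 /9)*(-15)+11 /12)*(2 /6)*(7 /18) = 92513035427 /27540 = 3359224.23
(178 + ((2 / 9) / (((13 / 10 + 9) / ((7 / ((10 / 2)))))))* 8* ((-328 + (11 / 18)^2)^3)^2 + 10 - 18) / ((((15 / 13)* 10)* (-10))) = -130192489399288982571670983295051 / 50267938621034304000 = -2589970724298.03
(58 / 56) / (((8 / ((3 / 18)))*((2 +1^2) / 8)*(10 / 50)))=145 / 504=0.29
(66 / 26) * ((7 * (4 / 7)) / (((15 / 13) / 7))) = 308 / 5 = 61.60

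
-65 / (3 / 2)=-130 / 3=-43.33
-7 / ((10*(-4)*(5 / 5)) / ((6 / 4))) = 21 / 80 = 0.26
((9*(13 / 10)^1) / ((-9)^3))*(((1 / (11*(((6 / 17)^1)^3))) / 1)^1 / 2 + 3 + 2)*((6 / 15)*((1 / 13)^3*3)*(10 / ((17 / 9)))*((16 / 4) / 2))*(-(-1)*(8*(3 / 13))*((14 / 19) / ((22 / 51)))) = -401422 / 227290635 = -0.00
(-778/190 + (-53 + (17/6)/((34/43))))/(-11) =4.86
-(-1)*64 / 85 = 64 / 85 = 0.75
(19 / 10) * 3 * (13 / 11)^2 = 7.96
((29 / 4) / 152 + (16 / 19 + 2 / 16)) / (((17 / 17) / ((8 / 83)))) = 617 / 6308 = 0.10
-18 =-18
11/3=3.67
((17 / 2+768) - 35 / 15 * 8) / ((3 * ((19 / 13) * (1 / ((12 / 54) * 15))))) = 295555 / 513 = 576.13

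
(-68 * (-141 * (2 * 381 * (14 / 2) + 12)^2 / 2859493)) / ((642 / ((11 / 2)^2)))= 1381529181582 / 305965751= 4515.31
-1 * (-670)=670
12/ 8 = 3/ 2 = 1.50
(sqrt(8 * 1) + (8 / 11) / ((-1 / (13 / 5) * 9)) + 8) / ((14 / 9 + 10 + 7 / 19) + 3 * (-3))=171 * sqrt(2) / 250 + 18316 / 6875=3.63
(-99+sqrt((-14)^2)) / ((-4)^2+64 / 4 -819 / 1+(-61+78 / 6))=17 / 167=0.10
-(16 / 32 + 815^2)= -1328451 / 2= -664225.50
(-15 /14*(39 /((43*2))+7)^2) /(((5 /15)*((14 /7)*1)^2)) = -18489645 /414176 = -44.64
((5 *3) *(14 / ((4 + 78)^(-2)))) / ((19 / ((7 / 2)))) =4942140 / 19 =260112.63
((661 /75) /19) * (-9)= -1983 /475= -4.17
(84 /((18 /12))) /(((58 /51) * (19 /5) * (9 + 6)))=476 /551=0.86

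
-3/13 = -0.23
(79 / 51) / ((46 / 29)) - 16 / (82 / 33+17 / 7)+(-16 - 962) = -2610200911 / 2662710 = -980.28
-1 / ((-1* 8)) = 0.12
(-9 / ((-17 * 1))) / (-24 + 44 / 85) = -45 / 1996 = -0.02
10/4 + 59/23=233/46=5.07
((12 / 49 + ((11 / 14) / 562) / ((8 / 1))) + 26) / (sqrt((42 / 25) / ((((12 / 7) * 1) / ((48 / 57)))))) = 28.89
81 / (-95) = -81 / 95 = -0.85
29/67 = 0.43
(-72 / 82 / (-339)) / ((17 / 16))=0.00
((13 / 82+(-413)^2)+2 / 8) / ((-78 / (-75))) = 699334575 / 4264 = 164009.05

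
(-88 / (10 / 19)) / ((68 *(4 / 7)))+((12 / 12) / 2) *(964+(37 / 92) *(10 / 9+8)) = 479.53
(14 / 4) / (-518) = -1 / 148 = -0.01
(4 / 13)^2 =0.09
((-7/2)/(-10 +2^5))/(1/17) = -119/44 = -2.70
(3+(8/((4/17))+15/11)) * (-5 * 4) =-8440/11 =-767.27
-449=-449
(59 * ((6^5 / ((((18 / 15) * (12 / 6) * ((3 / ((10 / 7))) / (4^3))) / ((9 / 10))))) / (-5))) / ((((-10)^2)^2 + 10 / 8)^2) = -1449984 / 138306175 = -0.01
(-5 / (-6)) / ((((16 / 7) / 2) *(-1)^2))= 35 / 48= 0.73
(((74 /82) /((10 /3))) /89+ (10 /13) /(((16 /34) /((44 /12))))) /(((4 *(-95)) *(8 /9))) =-51203199 /2884169600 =-0.02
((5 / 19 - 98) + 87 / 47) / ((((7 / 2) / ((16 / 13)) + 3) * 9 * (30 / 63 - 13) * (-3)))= -2131136 / 43918633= -0.05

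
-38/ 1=-38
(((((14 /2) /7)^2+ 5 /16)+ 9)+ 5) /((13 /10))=1225 /104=11.78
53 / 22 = 2.41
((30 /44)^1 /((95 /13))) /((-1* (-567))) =13 /79002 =0.00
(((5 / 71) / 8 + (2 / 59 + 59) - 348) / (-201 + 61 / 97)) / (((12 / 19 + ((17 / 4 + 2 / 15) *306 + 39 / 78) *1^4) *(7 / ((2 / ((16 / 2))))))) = 89233793455 / 2325846420693376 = 0.00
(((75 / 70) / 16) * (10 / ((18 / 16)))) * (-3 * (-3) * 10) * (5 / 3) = 89.29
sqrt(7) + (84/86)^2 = 1764/1849 + sqrt(7) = 3.60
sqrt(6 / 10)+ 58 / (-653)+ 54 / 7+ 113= sqrt(15) / 5+ 551379 / 4571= 121.40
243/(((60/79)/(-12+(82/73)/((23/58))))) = -24623352/8395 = -2933.10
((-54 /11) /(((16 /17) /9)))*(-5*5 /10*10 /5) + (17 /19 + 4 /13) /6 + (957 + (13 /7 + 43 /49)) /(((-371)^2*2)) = 34438414405105 /146596474024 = 234.92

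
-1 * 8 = -8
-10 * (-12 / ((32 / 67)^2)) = 526.05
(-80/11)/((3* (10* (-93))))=8/3069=0.00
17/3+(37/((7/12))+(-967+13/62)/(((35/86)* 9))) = -1902748/9765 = -194.85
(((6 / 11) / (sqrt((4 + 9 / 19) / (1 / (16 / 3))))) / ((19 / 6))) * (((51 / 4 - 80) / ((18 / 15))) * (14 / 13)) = -5649 * sqrt(4845) / 184756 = -2.13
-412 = -412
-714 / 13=-54.92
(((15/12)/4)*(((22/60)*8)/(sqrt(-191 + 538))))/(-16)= -11*sqrt(347)/66624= -0.00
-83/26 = -3.19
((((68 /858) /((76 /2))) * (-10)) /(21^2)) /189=-170 /679377699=-0.00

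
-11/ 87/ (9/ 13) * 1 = -143/ 783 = -0.18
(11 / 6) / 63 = 11 / 378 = 0.03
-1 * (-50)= 50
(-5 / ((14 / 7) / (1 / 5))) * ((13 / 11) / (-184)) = 13 / 4048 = 0.00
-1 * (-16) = 16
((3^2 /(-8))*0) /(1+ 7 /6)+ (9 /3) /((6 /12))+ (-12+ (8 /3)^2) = 10 /9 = 1.11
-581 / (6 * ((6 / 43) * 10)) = -24983 / 360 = -69.40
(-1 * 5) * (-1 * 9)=45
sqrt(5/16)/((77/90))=45 * sqrt(5)/154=0.65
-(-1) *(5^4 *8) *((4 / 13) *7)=140000 / 13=10769.23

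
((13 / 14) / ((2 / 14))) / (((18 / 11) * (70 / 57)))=2717 / 840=3.23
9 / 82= 0.11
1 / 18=0.06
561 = 561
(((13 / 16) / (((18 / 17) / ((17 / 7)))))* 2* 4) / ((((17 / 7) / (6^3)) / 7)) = 9282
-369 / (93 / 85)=-10455 / 31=-337.26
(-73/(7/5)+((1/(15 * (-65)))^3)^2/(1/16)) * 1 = -313559929874267578013/6013478107177734375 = -52.14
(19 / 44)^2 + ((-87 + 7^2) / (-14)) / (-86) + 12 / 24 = 381637 / 582736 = 0.65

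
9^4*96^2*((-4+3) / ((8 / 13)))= -98257536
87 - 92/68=1456/17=85.65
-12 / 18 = -2 / 3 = -0.67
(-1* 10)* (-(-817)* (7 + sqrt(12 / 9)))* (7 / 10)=-40033 -11438* sqrt(3) / 3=-46636.73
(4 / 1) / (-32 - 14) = -2 / 23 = -0.09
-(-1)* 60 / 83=60 / 83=0.72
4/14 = 2/7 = 0.29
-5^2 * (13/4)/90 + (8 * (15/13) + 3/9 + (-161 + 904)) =703555/936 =751.66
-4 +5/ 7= -23/ 7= -3.29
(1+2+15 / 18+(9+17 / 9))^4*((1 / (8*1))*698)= 4098820.61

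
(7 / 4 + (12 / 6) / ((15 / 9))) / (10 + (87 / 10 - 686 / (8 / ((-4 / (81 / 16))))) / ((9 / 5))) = 43011 / 765070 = 0.06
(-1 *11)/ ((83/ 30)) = -330/ 83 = -3.98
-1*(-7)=7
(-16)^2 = 256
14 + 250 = 264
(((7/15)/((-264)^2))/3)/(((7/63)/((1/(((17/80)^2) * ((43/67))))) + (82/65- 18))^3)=-34102401100185600000/71614874082509745967622252489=-0.00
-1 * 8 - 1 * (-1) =-7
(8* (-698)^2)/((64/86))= 5237443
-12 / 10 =-6 / 5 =-1.20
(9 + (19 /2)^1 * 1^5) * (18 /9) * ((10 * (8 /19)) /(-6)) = -1480 /57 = -25.96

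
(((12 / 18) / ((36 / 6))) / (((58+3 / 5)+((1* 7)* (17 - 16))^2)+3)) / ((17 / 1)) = 5 / 84609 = 0.00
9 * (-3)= -27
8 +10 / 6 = 29 / 3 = 9.67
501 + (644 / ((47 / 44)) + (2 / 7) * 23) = 365343 / 329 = 1110.47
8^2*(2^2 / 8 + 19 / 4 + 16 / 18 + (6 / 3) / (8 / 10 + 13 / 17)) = 568208 / 1197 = 474.69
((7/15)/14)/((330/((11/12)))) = 1/10800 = 0.00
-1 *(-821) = 821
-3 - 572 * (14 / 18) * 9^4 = -2918919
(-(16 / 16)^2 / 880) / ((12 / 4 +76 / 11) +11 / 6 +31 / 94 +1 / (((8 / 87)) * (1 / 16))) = -141 / 23087840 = -0.00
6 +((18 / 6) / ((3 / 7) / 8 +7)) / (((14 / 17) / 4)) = 3186 / 395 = 8.07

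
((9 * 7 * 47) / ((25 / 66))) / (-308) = -1269 / 50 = -25.38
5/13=0.38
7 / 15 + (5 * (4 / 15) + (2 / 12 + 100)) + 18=3599 / 30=119.97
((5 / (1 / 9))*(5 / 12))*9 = 675 / 4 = 168.75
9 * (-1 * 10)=-90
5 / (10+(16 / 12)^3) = 135 / 334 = 0.40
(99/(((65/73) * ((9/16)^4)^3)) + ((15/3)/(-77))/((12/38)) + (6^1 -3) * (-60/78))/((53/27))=34806969074835145847/616614576087510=56448.50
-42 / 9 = -14 / 3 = -4.67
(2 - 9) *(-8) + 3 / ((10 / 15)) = 121 / 2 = 60.50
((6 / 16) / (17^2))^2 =9 / 5345344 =0.00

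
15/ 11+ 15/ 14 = 375/ 154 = 2.44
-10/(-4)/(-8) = -5/16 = -0.31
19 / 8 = 2.38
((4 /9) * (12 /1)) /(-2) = -8 /3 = -2.67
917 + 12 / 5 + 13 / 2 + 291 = 12169 / 10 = 1216.90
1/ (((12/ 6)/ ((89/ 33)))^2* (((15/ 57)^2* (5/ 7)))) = 20016367/ 544500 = 36.76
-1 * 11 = -11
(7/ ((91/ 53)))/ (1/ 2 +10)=106/ 273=0.39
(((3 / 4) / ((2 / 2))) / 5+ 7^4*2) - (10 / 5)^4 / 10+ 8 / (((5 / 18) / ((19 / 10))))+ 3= 485827 / 100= 4858.27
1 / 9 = 0.11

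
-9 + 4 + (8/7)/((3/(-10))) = -185/21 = -8.81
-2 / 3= -0.67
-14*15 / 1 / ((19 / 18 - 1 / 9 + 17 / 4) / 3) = -22680 / 187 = -121.28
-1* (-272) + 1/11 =2993/11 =272.09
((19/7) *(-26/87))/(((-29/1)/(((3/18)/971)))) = 247/51446493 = 0.00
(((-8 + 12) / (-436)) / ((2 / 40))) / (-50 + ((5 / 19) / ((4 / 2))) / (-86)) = 13072 / 3562229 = 0.00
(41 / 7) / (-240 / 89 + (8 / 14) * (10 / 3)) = -10947 / 1480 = -7.40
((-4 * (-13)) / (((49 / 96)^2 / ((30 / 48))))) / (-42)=-49920 / 16807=-2.97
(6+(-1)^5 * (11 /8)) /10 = 37 /80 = 0.46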